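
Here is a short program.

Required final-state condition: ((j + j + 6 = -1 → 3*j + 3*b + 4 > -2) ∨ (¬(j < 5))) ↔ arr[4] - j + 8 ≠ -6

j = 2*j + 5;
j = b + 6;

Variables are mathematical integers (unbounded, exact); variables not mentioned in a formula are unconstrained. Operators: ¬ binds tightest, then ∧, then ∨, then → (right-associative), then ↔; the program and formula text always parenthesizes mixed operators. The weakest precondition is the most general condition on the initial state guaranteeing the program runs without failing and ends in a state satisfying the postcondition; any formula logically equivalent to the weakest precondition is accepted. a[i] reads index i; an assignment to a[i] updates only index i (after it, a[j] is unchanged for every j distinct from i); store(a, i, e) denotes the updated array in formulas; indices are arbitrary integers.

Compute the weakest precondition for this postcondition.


Working backward. After the program, the postcondition ((j + j + 6 = -1 → 3*j + 3*b + 4 > -2) ∨ (¬(j < 5))) ↔ arr[4] - j + 8 ≠ -6 must hold; in canonical form it is ((2*j = -7 → 3*b + 3*j > -6) ∨ (¬(j < 5))) ↔ arr[4] ≠ j - 14.
Before j := b + 6: ((2*b = -19 → 6*b > -24) ∨ (¬(b < -1))) ↔ arr[4] ≠ b - 8
Before j := 2*j + 5: ((2*b = -19 → 6*b > -24) ∨ (¬(b < -1))) ↔ arr[4] ≠ b - 8
Answer: WP = ((2*b = -19 → 6*b > -24) ∨ (¬(b < -1))) ↔ arr[4] ≠ b - 8


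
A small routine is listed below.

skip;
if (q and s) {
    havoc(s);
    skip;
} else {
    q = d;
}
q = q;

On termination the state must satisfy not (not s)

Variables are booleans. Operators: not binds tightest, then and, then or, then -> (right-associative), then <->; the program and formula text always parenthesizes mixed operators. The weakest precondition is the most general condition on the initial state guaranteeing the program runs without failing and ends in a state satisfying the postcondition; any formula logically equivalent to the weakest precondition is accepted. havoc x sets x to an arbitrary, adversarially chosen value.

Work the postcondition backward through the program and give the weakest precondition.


Working backward. After the program, the postcondition not (not s) must hold; in canonical form it is s.
Before q := q: s
Then branch requires false; else branch requires s.
Before the if: (not (q and s)) and ((not (q and s)) -> s)
Before skip: (not (q and s)) and ((not (q and s)) -> s)
Answer: WP = (not (q and s)) and ((not (q and s)) -> s)


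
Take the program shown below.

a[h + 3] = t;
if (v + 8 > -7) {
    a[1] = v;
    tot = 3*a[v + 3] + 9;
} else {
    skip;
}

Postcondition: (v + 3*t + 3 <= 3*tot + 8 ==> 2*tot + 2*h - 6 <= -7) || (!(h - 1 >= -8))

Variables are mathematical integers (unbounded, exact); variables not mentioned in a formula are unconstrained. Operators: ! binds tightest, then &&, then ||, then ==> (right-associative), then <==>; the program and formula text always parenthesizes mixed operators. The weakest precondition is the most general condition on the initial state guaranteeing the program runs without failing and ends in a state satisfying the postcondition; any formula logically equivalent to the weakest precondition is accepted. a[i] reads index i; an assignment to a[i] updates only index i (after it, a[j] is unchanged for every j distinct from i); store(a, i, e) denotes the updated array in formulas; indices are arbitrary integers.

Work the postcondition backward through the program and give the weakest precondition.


Working backward. After the program, the postcondition (v + 3*t + 3 <= 3*tot + 8 ==> 2*tot + 2*h - 6 <= -7) || (!(h - 1 >= -8)) must hold; in canonical form it is (3*t + v <= 3*tot + 5 ==> 2*h + 2*tot <= -1) || (!(h >= -7)).
Then branch requires (3*t + v <= 9*store(a, 1, v)[v + 3] + 32 ==> 6*store(a, 1, v)[v + 3] + 2*h <= -19) || (!(h >= -7)); else branch requires (3*t + v <= 3*tot + 5 ==> 2*h + 2*tot <= -1) || (!(h >= -7)).
Before the if: (v > -15 ==> ((3*t + v <= 9*store(a, 1, v)[v + 3] + 32 ==> 6*store(a, 1, v)[v + 3] + 2*h <= -19) || (!(h >= -7)))) && ((!(v > -15)) ==> ((3*t + v <= 3*tot + 5 ==> 2*h + 2*tot <= -1) || (!(h >= -7))))
Before a[h + 3] := t: (v > -15 ==> ((3*t + v <= 9*store(store(a, h + 3, t), 1, v)[v + 3] + 32 ==> 6*store(store(a, h + 3, t), 1, v)[v + 3] + 2*h <= -19) || (!(h >= -7)))) && ((!(v > -15)) ==> ((3*t + v <= 3*tot + 5 ==> 2*h + 2*tot <= -1) || (!(h >= -7))))
Answer: WP = (v > -15 ==> ((3*t + v <= 9*store(store(a, h + 3, t), 1, v)[v + 3] + 32 ==> 6*store(store(a, h + 3, t), 1, v)[v + 3] + 2*h <= -19) || (!(h >= -7)))) && ((!(v > -15)) ==> ((3*t + v <= 3*tot + 5 ==> 2*h + 2*tot <= -1) || (!(h >= -7))))


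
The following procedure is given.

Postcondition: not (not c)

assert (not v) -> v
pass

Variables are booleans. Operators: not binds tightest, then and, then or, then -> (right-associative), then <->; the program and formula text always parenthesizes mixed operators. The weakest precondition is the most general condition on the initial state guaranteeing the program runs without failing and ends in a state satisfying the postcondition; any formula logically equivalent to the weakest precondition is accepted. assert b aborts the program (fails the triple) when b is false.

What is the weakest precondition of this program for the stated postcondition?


Working backward. After the program, the postcondition not (not c) must hold; in canonical form it is c.
Before skip: c
Before assert (not v) -> v: ((not v) -> v) and c
Answer: WP = ((not v) -> v) and c


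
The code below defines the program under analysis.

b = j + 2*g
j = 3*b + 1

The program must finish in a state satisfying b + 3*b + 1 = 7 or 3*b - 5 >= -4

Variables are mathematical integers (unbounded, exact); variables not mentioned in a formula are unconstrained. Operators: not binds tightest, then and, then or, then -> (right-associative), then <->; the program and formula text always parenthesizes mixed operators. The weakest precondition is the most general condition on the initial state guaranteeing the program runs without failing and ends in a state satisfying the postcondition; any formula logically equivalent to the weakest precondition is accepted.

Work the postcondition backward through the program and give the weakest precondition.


Working backward. After the program, the postcondition b + 3*b + 1 = 7 or 3*b - 5 >= -4 must hold; in canonical form it is 4*b = 6 or 3*b >= 1.
Before j := 3*b + 1: 4*b = 6 or 3*b >= 1
Before b := j + 2*g: 8*g + 4*j = 6 or 6*g + 3*j >= 1
Answer: WP = 8*g + 4*j = 6 or 6*g + 3*j >= 1


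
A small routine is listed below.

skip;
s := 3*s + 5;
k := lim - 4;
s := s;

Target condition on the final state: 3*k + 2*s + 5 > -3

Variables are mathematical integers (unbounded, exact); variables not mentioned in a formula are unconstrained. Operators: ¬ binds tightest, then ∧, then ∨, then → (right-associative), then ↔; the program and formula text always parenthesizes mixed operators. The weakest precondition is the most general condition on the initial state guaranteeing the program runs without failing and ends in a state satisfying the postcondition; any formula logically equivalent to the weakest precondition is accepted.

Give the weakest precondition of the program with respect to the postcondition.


Working backward. After the program, the postcondition 3*k + 2*s + 5 > -3 must hold; in canonical form it is 3*k + 2*s > -8.
Before s := s: 3*k + 2*s > -8
Before k := lim - 4: 3*lim + 2*s > 4
Before s := 3*s + 5: 3*lim + 6*s > -6
Before skip: 3*lim + 6*s > -6
Answer: WP = 3*lim + 6*s > -6


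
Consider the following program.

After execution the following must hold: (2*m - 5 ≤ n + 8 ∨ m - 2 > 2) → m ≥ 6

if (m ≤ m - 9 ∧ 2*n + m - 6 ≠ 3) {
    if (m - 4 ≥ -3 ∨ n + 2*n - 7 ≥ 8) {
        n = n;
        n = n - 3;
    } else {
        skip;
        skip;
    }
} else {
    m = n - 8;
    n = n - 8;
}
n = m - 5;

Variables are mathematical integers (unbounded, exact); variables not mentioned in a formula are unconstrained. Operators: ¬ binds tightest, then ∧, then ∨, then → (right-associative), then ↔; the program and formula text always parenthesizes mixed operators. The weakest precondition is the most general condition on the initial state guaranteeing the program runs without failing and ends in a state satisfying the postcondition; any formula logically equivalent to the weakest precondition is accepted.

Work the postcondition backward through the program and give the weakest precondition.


Working backward. After the program, the postcondition (2*m - 5 ≤ n + 8 ∨ m - 2 > 2) → m ≥ 6 must hold; in canonical form it is (2*m ≤ n + 13 ∨ m > 4) → m ≥ 6.
Before n := m - 5: (m ≤ 8 ∨ m > 4) → m ≥ 6
Then branch requires ((m ≥ 1 ∨ 3*n ≥ 15) → ((m ≤ 8 ∨ m > 4) → m ≥ 6)) ∧ ((¬(m ≥ 1 ∨ 3*n ≥ 15)) → ((m ≤ 8 ∨ m > 4) → m ≥ 6)); else branch requires (n ≤ 16 ∨ n > 12) → n ≥ 14.
Before the if: (n ≤ 16 ∨ n > 12) → n ≥ 14
Answer: WP = (n ≤ 16 ∨ n > 12) → n ≥ 14


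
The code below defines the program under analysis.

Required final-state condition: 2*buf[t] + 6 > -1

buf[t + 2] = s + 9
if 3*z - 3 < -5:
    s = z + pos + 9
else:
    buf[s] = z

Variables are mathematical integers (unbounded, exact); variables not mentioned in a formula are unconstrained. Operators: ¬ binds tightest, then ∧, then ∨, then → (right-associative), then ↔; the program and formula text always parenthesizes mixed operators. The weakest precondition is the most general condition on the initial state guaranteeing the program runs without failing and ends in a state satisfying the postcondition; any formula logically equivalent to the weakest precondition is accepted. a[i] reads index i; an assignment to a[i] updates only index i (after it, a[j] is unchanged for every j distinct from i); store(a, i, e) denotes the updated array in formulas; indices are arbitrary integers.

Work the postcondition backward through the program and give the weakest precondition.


Working backward. After the program, the postcondition 2*buf[t] + 6 > -1 must hold; in canonical form it is 2*buf[t] > -7.
Then branch requires 2*buf[t] > -7; else branch requires 2*store(buf, s, z)[t] > -7.
Before the if: (3*z < -2 → 2*buf[t] > -7) ∧ ((¬(3*z < -2)) → 2*store(buf, s, z)[t] > -7)
Before buf[t + 2] := s + 9: (3*z < -2 → 2*store(buf, t + 2, s + 9)[t] > -7) ∧ ((¬(3*z < -2)) → 2*store(store(buf, t + 2, s + 9), s, z)[t] > -7)
Answer: WP = (3*z < -2 → 2*store(buf, t + 2, s + 9)[t] > -7) ∧ ((¬(3*z < -2)) → 2*store(store(buf, t + 2, s + 9), s, z)[t] > -7)


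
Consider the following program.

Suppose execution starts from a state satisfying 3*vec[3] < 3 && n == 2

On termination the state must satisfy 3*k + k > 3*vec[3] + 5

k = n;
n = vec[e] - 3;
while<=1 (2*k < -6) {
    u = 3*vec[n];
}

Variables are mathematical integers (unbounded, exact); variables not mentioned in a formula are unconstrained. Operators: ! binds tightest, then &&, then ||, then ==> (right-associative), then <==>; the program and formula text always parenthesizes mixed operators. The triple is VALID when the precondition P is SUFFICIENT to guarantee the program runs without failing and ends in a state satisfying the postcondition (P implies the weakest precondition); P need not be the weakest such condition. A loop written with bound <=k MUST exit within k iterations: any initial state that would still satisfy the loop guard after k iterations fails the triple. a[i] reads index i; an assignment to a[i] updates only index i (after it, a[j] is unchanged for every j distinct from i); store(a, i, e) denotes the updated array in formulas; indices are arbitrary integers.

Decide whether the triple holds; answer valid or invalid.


Working backward. After the program, the postcondition 3*k + k > 3*vec[3] + 5 must hold; in canonical form it is 4*k > 3*vec[3] + 5.
Before the loop (bound <=1), unroll the exhaustion recursion (WP_0 = exit-now case; WP_j = one more guarded iteration, up to j = 1):
  WP_0: (!(2*k < -6)) && 4*k > 3*vec[3] + 5
  WP_1: (2*k < -6 ==> ((!(2*k < -6)) && 4*k > 3*vec[3] + 5)) && ((!(2*k < -6)) ==> 4*k > 3*vec[3] + 5)
So before the loop: (2*k < -6 ==> ((!(2*k < -6)) && 4*k > 3*vec[3] + 5)) && ((!(2*k < -6)) ==> 4*k > 3*vec[3] + 5)
Before n := vec[e] - 3: (2*k < -6 ==> ((!(2*k < -6)) && 4*k > 3*vec[3] + 5)) && ((!(2*k < -6)) ==> 4*k > 3*vec[3] + 5)
Before k := n: (2*n < -6 ==> ((!(2*n < -6)) && 4*n > 3*vec[3] + 5)) && ((!(2*n < -6)) ==> 4*n > 3*vec[3] + 5)
The weakest precondition is (2*n < -6 ==> ((!(2*n < -6)) && 4*n > 3*vec[3] + 5)) && ((!(2*n < -6)) ==> 4*n > 3*vec[3] + 5).
Check whether 3*vec[3] < 3 && n == 2 implies it.
Every state satisfying the precondition satisfies the weakest precondition: the implication holds.
Answer: valid


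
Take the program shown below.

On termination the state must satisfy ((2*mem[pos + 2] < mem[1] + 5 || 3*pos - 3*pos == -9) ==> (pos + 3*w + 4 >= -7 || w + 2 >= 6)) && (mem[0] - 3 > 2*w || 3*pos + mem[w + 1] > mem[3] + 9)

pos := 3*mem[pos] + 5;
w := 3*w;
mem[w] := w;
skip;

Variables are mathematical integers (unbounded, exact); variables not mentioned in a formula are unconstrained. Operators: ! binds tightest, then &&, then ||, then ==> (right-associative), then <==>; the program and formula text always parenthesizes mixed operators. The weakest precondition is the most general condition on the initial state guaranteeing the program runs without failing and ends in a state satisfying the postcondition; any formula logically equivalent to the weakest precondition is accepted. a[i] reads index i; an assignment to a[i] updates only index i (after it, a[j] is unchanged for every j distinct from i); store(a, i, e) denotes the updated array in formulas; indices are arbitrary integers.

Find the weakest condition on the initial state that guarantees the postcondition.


Working backward. After the program, the postcondition ((2*mem[pos + 2] < mem[1] + 5 || 3*pos - 3*pos == -9) ==> (pos + 3*w + 4 >= -7 || w + 2 >= 6)) && (mem[0] - 3 > 2*w || 3*pos + mem[w + 1] > mem[3] + 9) must hold; in canonical form it is (2*mem[pos + 2] < mem[1] + 5 ==> (pos + 3*w >= -11 || w >= 4)) && (mem[0] > 2*w + 3 || mem[w + 1] + 3*pos > mem[3] + 9).
Before skip: (2*mem[pos + 2] < mem[1] + 5 ==> (pos + 3*w >= -11 || w >= 4)) && (mem[0] > 2*w + 3 || mem[w + 1] + 3*pos > mem[3] + 9)
Before mem[w] := w: (2*store(mem, w, w)[pos + 2] < store(mem, w, w)[1] + 5 ==> (pos + 3*w >= -11 || w >= 4)) && (store(mem, w, w)[0] > 2*w + 3 || store(mem, w, w)[w + 1] + 3*pos > store(mem, w, w)[3] + 9)
Before w := 3*w: (2*store(mem, 3*w, 3*w)[pos + 2] < store(mem, 3*w, 3*w)[1] + 5 ==> (pos + 9*w >= -11 || 3*w >= 4)) && (store(mem, 3*w, 3*w)[0] > 6*w + 3 || store(mem, 3*w, 3*w)[3*w + 1] + 3*pos > store(mem, 3*w, 3*w)[3] + 9)
Before pos := 3*mem[pos] + 5: (2*store(mem, 3*w, 3*w)[3*mem[pos] + 7] < store(mem, 3*w, 3*w)[1] + 5 ==> (3*mem[pos] + 9*w >= -16 || 3*w >= 4)) && (store(mem, 3*w, 3*w)[0] > 6*w + 3 || 9*mem[pos] + store(mem, 3*w, 3*w)[3*w + 1] > store(mem, 3*w, 3*w)[3] - 6)
Answer: WP = (2*store(mem, 3*w, 3*w)[3*mem[pos] + 7] < store(mem, 3*w, 3*w)[1] + 5 ==> (3*mem[pos] + 9*w >= -16 || 3*w >= 4)) && (store(mem, 3*w, 3*w)[0] > 6*w + 3 || 9*mem[pos] + store(mem, 3*w, 3*w)[3*w + 1] > store(mem, 3*w, 3*w)[3] - 6)


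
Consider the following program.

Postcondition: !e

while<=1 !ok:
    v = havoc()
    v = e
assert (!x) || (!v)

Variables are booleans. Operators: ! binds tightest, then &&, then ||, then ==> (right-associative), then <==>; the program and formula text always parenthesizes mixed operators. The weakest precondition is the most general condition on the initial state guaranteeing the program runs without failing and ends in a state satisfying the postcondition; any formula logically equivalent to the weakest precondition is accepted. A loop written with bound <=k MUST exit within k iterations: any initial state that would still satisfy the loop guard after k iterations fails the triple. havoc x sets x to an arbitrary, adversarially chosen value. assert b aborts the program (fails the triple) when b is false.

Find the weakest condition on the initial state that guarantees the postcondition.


Working backward. After the program, !e must hold.
Before assert (!x) || (!v): ((!x) || (!v)) && (!e)
Before the loop (bound <=1), unroll the exhaustion recursion (WP_0 = exit-now case; WP_j = one more guarded iteration, up to j = 1):
  WP_0: ok && ((!x) || (!v)) && (!e)
  WP_1: ((!ok) ==> (ok && ((!x) || (!e)) && (!e))) && (ok ==> (((!x) || (!v)) && (!e)))
So before the loop: ((!ok) ==> (ok && ((!x) || (!e)) && (!e))) && (ok ==> (((!x) || (!v)) && (!e)))
Answer: WP = ((!ok) ==> (ok && ((!x) || (!e)) && (!e))) && (ok ==> (((!x) || (!v)) && (!e)))


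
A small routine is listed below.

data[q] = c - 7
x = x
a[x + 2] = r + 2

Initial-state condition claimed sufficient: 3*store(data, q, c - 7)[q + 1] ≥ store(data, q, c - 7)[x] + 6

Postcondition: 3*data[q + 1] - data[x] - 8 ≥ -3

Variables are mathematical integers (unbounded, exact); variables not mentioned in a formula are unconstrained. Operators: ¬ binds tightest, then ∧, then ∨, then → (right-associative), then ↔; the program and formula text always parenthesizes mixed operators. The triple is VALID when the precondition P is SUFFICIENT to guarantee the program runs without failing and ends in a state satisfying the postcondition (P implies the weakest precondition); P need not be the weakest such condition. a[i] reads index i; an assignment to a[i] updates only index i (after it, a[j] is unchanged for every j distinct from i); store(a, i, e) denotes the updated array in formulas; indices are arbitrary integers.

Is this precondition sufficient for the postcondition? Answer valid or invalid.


Working backward. After the program, the postcondition 3*data[q + 1] - data[x] - 8 ≥ -3 must hold; in canonical form it is 3*data[q + 1] ≥ data[x] + 5.
Before a[x + 2] := r + 2: 3*data[q + 1] ≥ data[x] + 5
Before x := x: 3*data[q + 1] ≥ data[x] + 5
Before data[q] := c - 7: 3*store(data, q, c - 7)[q + 1] ≥ store(data, q, c - 7)[x] + 5
The weakest precondition is 3*store(data, q, c - 7)[q + 1] ≥ store(data, q, c - 7)[x] + 5.
Check whether 3*store(data, q, c - 7)[q + 1] ≥ store(data, q, c - 7)[x] + 6 implies it.
Every state satisfying the precondition satisfies the weakest precondition: the implication holds.
Answer: valid


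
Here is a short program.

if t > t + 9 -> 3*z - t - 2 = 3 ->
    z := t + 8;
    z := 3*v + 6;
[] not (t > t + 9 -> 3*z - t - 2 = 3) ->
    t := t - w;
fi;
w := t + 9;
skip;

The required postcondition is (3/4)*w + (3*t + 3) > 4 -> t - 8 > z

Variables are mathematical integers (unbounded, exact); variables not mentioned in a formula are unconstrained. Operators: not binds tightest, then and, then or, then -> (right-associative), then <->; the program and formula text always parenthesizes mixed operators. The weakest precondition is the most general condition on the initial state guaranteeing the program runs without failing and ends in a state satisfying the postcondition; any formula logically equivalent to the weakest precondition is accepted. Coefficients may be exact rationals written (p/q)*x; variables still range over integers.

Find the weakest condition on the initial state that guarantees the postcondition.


Working backward. After the program, the postcondition (3/4)*w + (3*t + 3) > 4 -> t - 8 > z must hold; in canonical form it is 3*t + (3/4)*w > 1 -> t > z + 8.
Before skip: 3*t + (3/4)*w > 1 -> t > z + 8
Before w := t + 9: (15/4)*t > -23/4 -> t > z + 8
Then branch requires (15/4)*t > -23/4 -> t > 3*v + 14; else branch requires (15/4)*t > (15/4)*w - 23/4 -> t > w + z + 8.
Before the if: (15/4)*t > -23/4 -> t > 3*v + 14
Answer: WP = (15/4)*t > -23/4 -> t > 3*v + 14


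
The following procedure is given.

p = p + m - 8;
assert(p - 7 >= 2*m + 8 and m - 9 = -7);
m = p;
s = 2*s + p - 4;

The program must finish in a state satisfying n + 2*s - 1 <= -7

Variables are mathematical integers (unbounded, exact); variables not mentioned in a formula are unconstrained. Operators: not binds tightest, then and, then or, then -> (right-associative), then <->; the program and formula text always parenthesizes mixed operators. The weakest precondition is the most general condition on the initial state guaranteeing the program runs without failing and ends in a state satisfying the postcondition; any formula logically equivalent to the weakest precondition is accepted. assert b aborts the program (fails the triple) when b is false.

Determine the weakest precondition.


Working backward. After the program, the postcondition n + 2*s - 1 <= -7 must hold; in canonical form it is n + 2*s <= -6.
Before s := 2*s + p - 4: n + 2*p + 4*s <= 2
Before m := p: n + 2*p + 4*s <= 2
Before assert p - 7 >= 2*m + 8 and m - 9 = -7: p >= 2*m + 15 and m = 2 and n + 2*p + 4*s <= 2
Before p := p + m - 8: p >= m + 23 and m = 2 and 2*m + n + 2*p + 4*s <= 18
Answer: WP = p >= m + 23 and m = 2 and 2*m + n + 2*p + 4*s <= 18


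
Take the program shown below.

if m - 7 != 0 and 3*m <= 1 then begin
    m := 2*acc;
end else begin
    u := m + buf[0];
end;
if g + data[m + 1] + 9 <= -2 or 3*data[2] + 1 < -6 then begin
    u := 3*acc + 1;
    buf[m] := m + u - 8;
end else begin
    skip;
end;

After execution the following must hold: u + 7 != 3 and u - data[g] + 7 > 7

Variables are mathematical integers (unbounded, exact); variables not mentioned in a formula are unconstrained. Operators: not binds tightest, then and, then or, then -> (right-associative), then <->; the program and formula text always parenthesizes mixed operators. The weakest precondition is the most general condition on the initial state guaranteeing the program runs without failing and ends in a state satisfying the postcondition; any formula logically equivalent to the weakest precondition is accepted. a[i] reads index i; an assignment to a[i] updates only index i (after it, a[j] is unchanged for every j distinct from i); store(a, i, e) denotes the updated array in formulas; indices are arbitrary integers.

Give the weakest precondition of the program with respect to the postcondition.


Working backward. After the program, the postcondition u + 7 != 3 and u - data[g] + 7 > 7 must hold; in canonical form it is u != -4 and u > data[g].
Then branch requires 3*acc != -5 and 3*acc > data[g] - 1; else branch requires u != -4 and u > data[g].
Before the if: ((data[m + 1] + g <= -11 or 3*data[2] < -7) -> (3*acc != -5 and 3*acc > data[g] - 1)) and ((not (data[m + 1] + g <= -11 or 3*data[2] < -7)) -> (u != -4 and u > data[g]))
Then branch requires ((data[2*acc + 1] + g <= -11 or 3*data[2] < -7) -> (3*acc != -5 and 3*acc > data[g] - 1)) and ((not (data[2*acc + 1] + g <= -11 or 3*data[2] < -7)) -> (u != -4 and u > data[g])); else branch requires ((data[m + 1] + g <= -11 or 3*data[2] < -7) -> (3*acc != -5 and 3*acc > data[g] - 1)) and ((not (data[m + 1] + g <= -11 or 3*data[2] < -7)) -> (buf[0] + m != -4 and buf[0] + m > data[g])).
Before the if: ((m != 7 and 3*m <= 1) -> (((data[2*acc + 1] + g <= -11 or 3*data[2] < -7) -> (3*acc != -5 and 3*acc > data[g] - 1)) and ((not (data[2*acc + 1] + g <= -11 or 3*data[2] < -7)) -> (u != -4 and u > data[g])))) and ((not (m != 7 and 3*m <= 1)) -> (((data[m + 1] + g <= -11 or 3*data[2] < -7) -> (3*acc != -5 and 3*acc > data[g] - 1)) and ((not (data[m + 1] + g <= -11 or 3*data[2] < -7)) -> (buf[0] + m != -4 and buf[0] + m > data[g]))))
Answer: WP = ((m != 7 and 3*m <= 1) -> (((data[2*acc + 1] + g <= -11 or 3*data[2] < -7) -> (3*acc != -5 and 3*acc > data[g] - 1)) and ((not (data[2*acc + 1] + g <= -11 or 3*data[2] < -7)) -> (u != -4 and u > data[g])))) and ((not (m != 7 and 3*m <= 1)) -> (((data[m + 1] + g <= -11 or 3*data[2] < -7) -> (3*acc != -5 and 3*acc > data[g] - 1)) and ((not (data[m + 1] + g <= -11 or 3*data[2] < -7)) -> (buf[0] + m != -4 and buf[0] + m > data[g]))))


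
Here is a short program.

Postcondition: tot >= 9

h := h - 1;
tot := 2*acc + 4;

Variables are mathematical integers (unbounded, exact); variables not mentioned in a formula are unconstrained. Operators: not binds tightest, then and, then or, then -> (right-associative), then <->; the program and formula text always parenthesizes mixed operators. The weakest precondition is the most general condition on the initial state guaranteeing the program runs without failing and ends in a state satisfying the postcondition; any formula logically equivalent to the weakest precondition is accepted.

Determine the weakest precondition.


Working backward. After the program, tot >= 9 must hold.
Before tot := 2*acc + 4: 2*acc >= 5
Before h := h - 1: 2*acc >= 5
Answer: WP = 2*acc >= 5


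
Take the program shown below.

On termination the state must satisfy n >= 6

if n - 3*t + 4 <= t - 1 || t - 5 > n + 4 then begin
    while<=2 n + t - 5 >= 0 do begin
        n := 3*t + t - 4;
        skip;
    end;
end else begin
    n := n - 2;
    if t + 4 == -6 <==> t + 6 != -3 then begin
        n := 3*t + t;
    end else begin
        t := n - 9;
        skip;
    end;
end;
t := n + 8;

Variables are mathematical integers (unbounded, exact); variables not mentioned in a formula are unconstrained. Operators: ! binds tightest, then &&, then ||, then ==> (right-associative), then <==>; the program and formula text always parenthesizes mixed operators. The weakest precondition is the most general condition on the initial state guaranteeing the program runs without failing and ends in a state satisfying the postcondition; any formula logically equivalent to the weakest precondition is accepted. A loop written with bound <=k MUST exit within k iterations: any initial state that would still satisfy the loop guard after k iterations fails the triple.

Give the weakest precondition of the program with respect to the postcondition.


Working backward. After the program, n >= 6 must hold.
Before t := n + 8: n >= 6
Then branch requires (n + t >= 5 ==> ((5*t >= 9 ==> ((!(5*t >= 9)) && 4*t >= 10)) && ((!(5*t >= 9)) ==> 4*t >= 10))) && ((!(n + t >= 5)) ==> n >= 6); else branch requires ((t == -10 <==> t != -9) ==> 4*t >= 6) && ((!(t == -10 <==> t != -9)) ==> n >= 8).
Before the if: ((n <= 4*t - 5 || t > n + 9) ==> ((n + t >= 5 ==> ((5*t >= 9 ==> ((!(5*t >= 9)) && 4*t >= 10)) && ((!(5*t >= 9)) ==> 4*t >= 10))) && ((!(n + t >= 5)) ==> n >= 6))) && ((!(n <= 4*t - 5 || t > n + 9)) ==> (((t == -10 <==> t != -9) ==> 4*t >= 6) && ((!(t == -10 <==> t != -9)) ==> n >= 8)))
Answer: WP = ((n <= 4*t - 5 || t > n + 9) ==> ((n + t >= 5 ==> ((5*t >= 9 ==> ((!(5*t >= 9)) && 4*t >= 10)) && ((!(5*t >= 9)) ==> 4*t >= 10))) && ((!(n + t >= 5)) ==> n >= 6))) && ((!(n <= 4*t - 5 || t > n + 9)) ==> (((t == -10 <==> t != -9) ==> 4*t >= 6) && ((!(t == -10 <==> t != -9)) ==> n >= 8)))


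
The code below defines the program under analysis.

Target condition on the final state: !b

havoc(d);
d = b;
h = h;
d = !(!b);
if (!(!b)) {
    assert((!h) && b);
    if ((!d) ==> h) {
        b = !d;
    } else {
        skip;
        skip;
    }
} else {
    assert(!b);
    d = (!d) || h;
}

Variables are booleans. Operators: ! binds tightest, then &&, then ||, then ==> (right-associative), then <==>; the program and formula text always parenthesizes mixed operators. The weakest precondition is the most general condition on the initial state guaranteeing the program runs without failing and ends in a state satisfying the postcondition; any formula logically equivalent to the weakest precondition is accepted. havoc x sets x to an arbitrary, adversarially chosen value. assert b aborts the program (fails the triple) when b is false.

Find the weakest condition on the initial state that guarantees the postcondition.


Working backward. After the program, !b must hold.
Then branch requires (!h) && b && (((!d) ==> h) ==> d) && ((!((!d) ==> h)) ==> (!b)); else branch requires !b.
Before the if: b ==> ((!h) && b && (((!d) ==> h) ==> d) && ((!((!d) ==> h)) ==> (!b)))
Before d := !(!b): b ==> ((!h) && b && (((!b) ==> h) ==> b) && ((!((!b) ==> h)) ==> (!b)))
Before h := h: b ==> ((!h) && b && (((!b) ==> h) ==> b) && ((!((!b) ==> h)) ==> (!b)))
Before d := b: b ==> ((!h) && b && (((!b) ==> h) ==> b) && ((!((!b) ==> h)) ==> (!b)))
Before havoc d: b ==> ((!h) && b && (((!b) ==> h) ==> b) && ((!((!b) ==> h)) ==> (!b)))
Answer: WP = b ==> ((!h) && b && (((!b) ==> h) ==> b) && ((!((!b) ==> h)) ==> (!b)))


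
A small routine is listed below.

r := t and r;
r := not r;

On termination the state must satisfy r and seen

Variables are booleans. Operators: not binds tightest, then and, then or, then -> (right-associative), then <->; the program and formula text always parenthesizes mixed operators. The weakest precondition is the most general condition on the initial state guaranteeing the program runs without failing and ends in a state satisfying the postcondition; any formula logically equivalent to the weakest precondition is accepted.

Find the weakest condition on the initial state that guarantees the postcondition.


Working backward. After the program, r and seen must hold.
Before r := not r: (not r) and seen
Before r := t and r: (not (t and r)) and seen
Answer: WP = (not (t and r)) and seen


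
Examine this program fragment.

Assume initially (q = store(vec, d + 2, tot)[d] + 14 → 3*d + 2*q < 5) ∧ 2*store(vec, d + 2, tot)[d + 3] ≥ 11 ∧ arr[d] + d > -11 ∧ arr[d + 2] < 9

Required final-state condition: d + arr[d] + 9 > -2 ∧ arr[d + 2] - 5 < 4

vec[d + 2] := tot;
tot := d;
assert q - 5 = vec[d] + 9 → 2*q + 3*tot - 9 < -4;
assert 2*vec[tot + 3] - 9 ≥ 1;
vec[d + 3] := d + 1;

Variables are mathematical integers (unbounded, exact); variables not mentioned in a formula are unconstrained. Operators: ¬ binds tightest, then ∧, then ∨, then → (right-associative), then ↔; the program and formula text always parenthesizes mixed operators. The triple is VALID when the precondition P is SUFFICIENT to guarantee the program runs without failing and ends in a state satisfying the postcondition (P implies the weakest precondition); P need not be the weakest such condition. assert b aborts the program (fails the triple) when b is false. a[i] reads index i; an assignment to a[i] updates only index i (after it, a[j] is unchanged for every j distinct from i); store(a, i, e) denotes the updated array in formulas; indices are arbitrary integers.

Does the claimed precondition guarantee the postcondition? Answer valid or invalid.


Working backward. After the program, the postcondition d + arr[d] + 9 > -2 ∧ arr[d + 2] - 5 < 4 must hold; in canonical form it is arr[d] + d > -11 ∧ arr[d + 2] < 9.
Before vec[d + 3] := d + 1: arr[d] + d > -11 ∧ arr[d + 2] < 9
Before assert 2*vec[tot + 3] - 9 ≥ 1: 2*vec[tot + 3] ≥ 10 ∧ arr[d] + d > -11 ∧ arr[d + 2] < 9
Before assert q - 5 = vec[d] + 9 → 2*q + 3*tot - 9 < -4: (q = vec[d] + 14 → 2*q + 3*tot < 5) ∧ 2*vec[tot + 3] ≥ 10 ∧ arr[d] + d > -11 ∧ arr[d + 2] < 9
Before tot := d: (q = vec[d] + 14 → 3*d + 2*q < 5) ∧ 2*vec[d + 3] ≥ 10 ∧ arr[d] + d > -11 ∧ arr[d + 2] < 9
Before vec[d + 2] := tot: (q = store(vec, d + 2, tot)[d] + 14 → 3*d + 2*q < 5) ∧ 2*store(vec, d + 2, tot)[d + 3] ≥ 10 ∧ arr[d] + d > -11 ∧ arr[d + 2] < 9
The weakest precondition is (q = store(vec, d + 2, tot)[d] + 14 → 3*d + 2*q < 5) ∧ 2*store(vec, d + 2, tot)[d + 3] ≥ 10 ∧ arr[d] + d > -11 ∧ arr[d + 2] < 9.
Check whether (q = store(vec, d + 2, tot)[d] + 14 → 3*d + 2*q < 5) ∧ 2*store(vec, d + 2, tot)[d + 3] ≥ 11 ∧ arr[d] + d > -11 ∧ arr[d + 2] < 9 implies it.
Every state satisfying the precondition satisfies the weakest precondition: the implication holds.
Answer: valid


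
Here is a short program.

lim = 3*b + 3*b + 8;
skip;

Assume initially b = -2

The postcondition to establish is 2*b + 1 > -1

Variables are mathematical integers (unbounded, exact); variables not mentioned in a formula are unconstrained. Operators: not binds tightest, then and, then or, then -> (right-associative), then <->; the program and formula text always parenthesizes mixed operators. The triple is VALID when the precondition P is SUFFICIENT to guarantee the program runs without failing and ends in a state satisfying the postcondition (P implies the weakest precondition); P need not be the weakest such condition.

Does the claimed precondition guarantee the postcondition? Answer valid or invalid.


Working backward. After the program, the postcondition 2*b + 1 > -1 must hold; in canonical form it is 2*b > -2.
Before skip: 2*b > -2
Before lim := 3*b + 3*b + 8: 2*b > -2
The weakest precondition is 2*b > -2.
Check whether b = -2 implies it.
Countermodel: at the initial state b = -2, the precondition holds but the weakest precondition fails.
Answer: invalid


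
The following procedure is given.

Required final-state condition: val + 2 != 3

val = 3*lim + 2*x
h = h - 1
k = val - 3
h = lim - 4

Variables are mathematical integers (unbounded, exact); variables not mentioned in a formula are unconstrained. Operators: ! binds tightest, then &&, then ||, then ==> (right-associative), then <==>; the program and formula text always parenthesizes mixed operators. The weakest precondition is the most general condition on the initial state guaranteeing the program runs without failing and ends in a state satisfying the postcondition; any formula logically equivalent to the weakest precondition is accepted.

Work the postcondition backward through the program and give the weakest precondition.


Working backward. After the program, the postcondition val + 2 != 3 must hold; in canonical form it is val != 1.
Before h := lim - 4: val != 1
Before k := val - 3: val != 1
Before h := h - 1: val != 1
Before val := 3*lim + 2*x: 3*lim + 2*x != 1
Answer: WP = 3*lim + 2*x != 1


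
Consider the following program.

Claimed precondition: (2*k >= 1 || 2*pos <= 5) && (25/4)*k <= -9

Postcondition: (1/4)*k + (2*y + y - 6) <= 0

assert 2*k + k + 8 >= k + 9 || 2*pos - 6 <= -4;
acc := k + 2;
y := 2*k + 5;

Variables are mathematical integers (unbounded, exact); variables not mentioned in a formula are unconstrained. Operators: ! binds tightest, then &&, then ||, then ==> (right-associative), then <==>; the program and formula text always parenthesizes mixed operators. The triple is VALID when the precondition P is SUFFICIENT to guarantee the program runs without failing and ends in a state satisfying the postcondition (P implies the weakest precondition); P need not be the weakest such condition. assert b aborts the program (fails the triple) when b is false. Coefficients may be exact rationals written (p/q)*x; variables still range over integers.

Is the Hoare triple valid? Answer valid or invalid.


Working backward. After the program, the postcondition (1/4)*k + (2*y + y - 6) <= 0 must hold; in canonical form it is (1/4)*k + 3*y <= 6.
Before y := 2*k + 5: (25/4)*k <= -9
Before acc := k + 2: (25/4)*k <= -9
Before assert 2*k + k + 8 >= k + 9 || 2*pos - 6 <= -4: (2*k >= 1 || 2*pos <= 2) && (25/4)*k <= -9
The weakest precondition is (2*k >= 1 || 2*pos <= 2) && (25/4)*k <= -9.
Check whether (2*k >= 1 || 2*pos <= 5) && (25/4)*k <= -9 implies it.
Countermodel: at the initial state k = -2, pos = 2, the precondition holds but the weakest precondition fails.
Answer: invalid


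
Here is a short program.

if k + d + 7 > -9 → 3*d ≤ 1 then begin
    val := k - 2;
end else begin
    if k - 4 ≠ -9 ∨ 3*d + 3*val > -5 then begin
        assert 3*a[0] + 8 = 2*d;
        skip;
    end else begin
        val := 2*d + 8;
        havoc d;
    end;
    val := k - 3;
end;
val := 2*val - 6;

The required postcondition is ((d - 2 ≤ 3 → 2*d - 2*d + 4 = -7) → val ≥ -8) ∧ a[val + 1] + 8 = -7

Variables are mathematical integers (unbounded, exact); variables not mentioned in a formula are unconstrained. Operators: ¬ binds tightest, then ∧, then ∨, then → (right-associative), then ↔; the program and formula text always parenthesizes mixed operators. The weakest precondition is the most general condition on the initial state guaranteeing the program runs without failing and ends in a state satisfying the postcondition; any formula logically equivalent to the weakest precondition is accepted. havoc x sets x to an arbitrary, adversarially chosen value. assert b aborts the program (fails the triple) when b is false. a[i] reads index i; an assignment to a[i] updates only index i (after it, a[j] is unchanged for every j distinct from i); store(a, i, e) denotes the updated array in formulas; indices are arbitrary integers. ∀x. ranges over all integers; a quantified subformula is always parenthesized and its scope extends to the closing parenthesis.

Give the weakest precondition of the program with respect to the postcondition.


Working backward. After the program, the postcondition ((d - 2 ≤ 3 → 2*d - 2*d + 4 = -7) → val ≥ -8) ∧ a[val + 1] + 8 = -7 must hold; in canonical form it is ((¬(d ≤ 5)) → val ≥ -8) ∧ a[val + 1] = -15.
Before val := 2*val - 6: ((¬(d ≤ 5)) → 2*val ≥ -2) ∧ a[2*val - 5] = -15
Then branch requires ((¬(d ≤ 5)) → 2*k ≥ 2) ∧ a[2*k - 9] = -15; else branch requires ((k ≠ -5 ∨ 3*d + 3*val > -5) → (3*a[0] = 2*d - 8 ∧ ((¬(d ≤ 5)) → 2*k ≥ 4) ∧ a[2*k - 11] = -15)) ∧ ((¬(k ≠ -5 ∨ 3*d + 3*val > -5)) → (∀d_1. (((¬(d_1 ≤ 5)) → 2*k ≥ 4) ∧ a[2*k - 11] = -15))).
Before the if: ((d + k > -16 → 3*d ≤ 1) → (((¬(d ≤ 5)) → 2*k ≥ 2) ∧ a[2*k - 9] = -15)) ∧ ((¬(d + k > -16 → 3*d ≤ 1)) → (((k ≠ -5 ∨ 3*d + 3*val > -5) → (3*a[0] = 2*d - 8 ∧ ((¬(d ≤ 5)) → 2*k ≥ 4) ∧ a[2*k - 11] = -15)) ∧ ((¬(k ≠ -5 ∨ 3*d + 3*val > -5)) → (∀d_1. (((¬(d_1 ≤ 5)) → 2*k ≥ 4) ∧ a[2*k - 11] = -15)))))
Answer: WP = ((d + k > -16 → 3*d ≤ 1) → (((¬(d ≤ 5)) → 2*k ≥ 2) ∧ a[2*k - 9] = -15)) ∧ ((¬(d + k > -16 → 3*d ≤ 1)) → (((k ≠ -5 ∨ 3*d + 3*val > -5) → (3*a[0] = 2*d - 8 ∧ ((¬(d ≤ 5)) → 2*k ≥ 4) ∧ a[2*k - 11] = -15)) ∧ ((¬(k ≠ -5 ∨ 3*d + 3*val > -5)) → (∀d_1. (((¬(d_1 ≤ 5)) → 2*k ≥ 4) ∧ a[2*k - 11] = -15)))))


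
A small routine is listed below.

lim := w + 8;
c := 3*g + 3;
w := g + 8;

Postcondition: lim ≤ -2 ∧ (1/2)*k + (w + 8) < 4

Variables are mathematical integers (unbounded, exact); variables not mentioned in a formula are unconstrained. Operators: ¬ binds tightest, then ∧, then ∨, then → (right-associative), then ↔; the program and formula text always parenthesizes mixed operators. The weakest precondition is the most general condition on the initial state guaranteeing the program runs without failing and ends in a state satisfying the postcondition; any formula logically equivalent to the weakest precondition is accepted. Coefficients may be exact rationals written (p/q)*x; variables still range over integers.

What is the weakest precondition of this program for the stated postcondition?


Working backward. After the program, the postcondition lim ≤ -2 ∧ (1/2)*k + (w + 8) < 4 must hold; in canonical form it is lim ≤ -2 ∧ (1/2)*k + w < -4.
Before w := g + 8: lim ≤ -2 ∧ g + (1/2)*k < -12
Before c := 3*g + 3: lim ≤ -2 ∧ g + (1/2)*k < -12
Before lim := w + 8: w ≤ -10 ∧ g + (1/2)*k < -12
Answer: WP = w ≤ -10 ∧ g + (1/2)*k < -12


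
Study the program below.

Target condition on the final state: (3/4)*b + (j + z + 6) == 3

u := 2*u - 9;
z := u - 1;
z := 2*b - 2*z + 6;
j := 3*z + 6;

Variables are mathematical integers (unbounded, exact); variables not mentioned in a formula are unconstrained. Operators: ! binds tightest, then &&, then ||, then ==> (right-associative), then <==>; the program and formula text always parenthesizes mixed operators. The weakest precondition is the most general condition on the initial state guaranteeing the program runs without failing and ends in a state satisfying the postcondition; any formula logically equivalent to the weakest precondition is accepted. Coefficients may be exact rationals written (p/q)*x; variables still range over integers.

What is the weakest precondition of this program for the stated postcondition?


Working backward. After the program, the postcondition (3/4)*b + (j + z + 6) == 3 must hold; in canonical form it is (3/4)*b + j + z == -3.
Before j := 3*z + 6: (3/4)*b + 4*z == -9
Before z := 2*b - 2*z + 6: (35/4)*b == 8*z - 33
Before z := u - 1: (35/4)*b == 8*u - 41
Before u := 2*u - 9: (35/4)*b == 16*u - 113
Answer: WP = (35/4)*b == 16*u - 113
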